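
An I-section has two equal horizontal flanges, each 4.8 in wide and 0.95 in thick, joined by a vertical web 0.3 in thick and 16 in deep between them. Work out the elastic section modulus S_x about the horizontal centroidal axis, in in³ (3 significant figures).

S_x ≈ 84.7 in³

Decompose the section into non-overlapping parts with the origin at the bottom-left of its bounding rectangle.
Bottom flange: 4.8 × 0.95, A = 4.56 in², y = 0.475 in, Ī = 0.34295 in⁴.
Web: 0.3 × 16, A = 4.8 in², y = 8.95 in, Ī = 102.4 in⁴.
Top flange: 4.8 × 0.95, A = 4.56 in², y = 17.425 in, Ī = 0.34295 in⁴.
By symmetry the centroid is at mid-height, ȳ = 8.95 in.
Transfer each piece to the horizontal centroidal axis using Ī + A·d² with d = y − 8.95:
  bottom flange: d = -8.475 in → contributes +327.87 in⁴
  web: d = 0 in → contributes +102.4 in⁴
  top flange: d = 8.475 in → contributes +327.87 in⁴
Total I = 758.14 in⁴.
Extreme fibre distance c = 8.95 in; S = I/c = 84.708 in³.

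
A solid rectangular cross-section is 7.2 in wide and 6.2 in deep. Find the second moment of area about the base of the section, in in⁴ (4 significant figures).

I_base ≈ 572.0 in⁴

The section: 7.2 × 6.2, A = 44.64 in², y = 3.1 in, Ī = 142.997 in⁴.
Transfer it to the bottom edge using Ī + A·d² with d = y − 0:
  the section: d = 3.1 in → contributes +571.987 in⁴
Total I = 571.987 in⁴.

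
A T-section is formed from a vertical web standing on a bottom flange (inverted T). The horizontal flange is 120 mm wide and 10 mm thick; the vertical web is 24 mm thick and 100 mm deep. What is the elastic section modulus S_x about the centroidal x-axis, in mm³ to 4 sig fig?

Treat the section as a set of non-overlapping primitives; coordinates are from the bounding-box lower-left.
Flange: 120 × 10, A = 1 200 mm², y = 5 mm, Ī = 10 000 mm⁴.
Web: 24 × 100, A = 2 400 mm², y = 60 mm, Ī = 2 000 000 mm⁴.
Centroid: ȳ = ΣA·y / ΣA = 41.6667 mm.
Transfer each piece to the centroidal x-axis using Ī + A·d² with d = y − 41.6667:
  flange: d = -36.6667 mm → contributes +1 623 333 mm⁴
  web: d = 18.3333 mm → contributes +2 806 667 mm⁴
Total I = 4 430 000 mm⁴.
Extreme fibre distance c = 68.3333 mm; S = I/c = 64829.3 mm³.

S_x ≈ 6.483 × 10⁴ mm³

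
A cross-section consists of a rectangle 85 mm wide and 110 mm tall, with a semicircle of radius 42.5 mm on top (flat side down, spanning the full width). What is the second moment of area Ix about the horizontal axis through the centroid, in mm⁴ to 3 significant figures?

Break the section into simple shapes (no overlaps), measuring from the bottom-left corner of the bounding box.
Rectangular body: 85 × 110, A = 9 350 mm², y = 55 mm, Ī = 9 427 917 mm⁴.
Semicircular cap: semicircle r = 42.5, A = 2837.3 mm², y = 128.04 mm, Ī = 358 086 mm⁴.
Centroid: ȳ = ΣA·y / ΣA = 72.003 mm.
Transfer each piece to the horizontal axis through the centroid using Ī + A·d² with d = y − 72.003:
  rectangular body: d = -17.003 mm → contributes +12 131 178 mm⁴
  semicircular cap: d = 56.034 mm → contributes +9 266 533 mm⁴
Total I = 21 397 711 mm⁴.

Ix ≈ 2.14 × 10⁷ mm⁴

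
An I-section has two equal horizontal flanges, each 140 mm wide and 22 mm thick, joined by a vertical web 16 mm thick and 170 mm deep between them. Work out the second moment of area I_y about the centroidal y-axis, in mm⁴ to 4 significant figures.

I_y ≈ 1.012 × 10⁷ mm⁴

Break the section into simple shapes (no overlaps), measuring from the bottom-left corner of the bounding box.
Bottom flange: 140 × 22, A = 3 080 mm², x = 70 mm, Ī = 5 030 667 mm⁴.
Web: 16 × 170, A = 2 720 mm², x = 70 mm, Ī = 58026.7 mm⁴.
Top flange: 140 × 22, A = 3 080 mm², x = 70 mm, Ī = 5 030 667 mm⁴.
By symmetry the centroid is at mid-width, x̄ = 70 mm.
All pieces are centred on the centroidal y-axis, so I = ΣĪ = 10 119 360 mm⁴.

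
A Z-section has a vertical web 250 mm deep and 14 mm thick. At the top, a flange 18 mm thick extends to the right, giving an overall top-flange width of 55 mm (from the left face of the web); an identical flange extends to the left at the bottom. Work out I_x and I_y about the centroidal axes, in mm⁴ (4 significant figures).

I_x ≈ 3.813 × 10⁷ mm⁴, I_y ≈ 1.380 × 10⁶ mm⁴

Treat the section as a set of non-overlapping primitives; coordinates are from the bounding-box lower-left.
Web: 14 × 250, A = 3 500 mm², y = 125 mm, Ī = 18 229 167 mm⁴.
Top flange (beyond web): 41 × 18, A = 738 mm², y = 241 mm, Ī = 19 926 mm⁴.
Bottom flange (beyond web): 41 × 18, A = 738 mm², y = 9 mm, Ī = 19 926 mm⁴.
Centroid: ȳ = ΣA·y / ΣA = 125 mm.
Transfer each piece to the centroidal x-axis using Ī + A·d² with d = y − 125:
  web: d = 0 mm → contributes +18 229 167 mm⁴
  top flange (beyond web): d = 116 mm → contributes +9 950 454 mm⁴
  bottom flange (beyond web): d = -116 mm → contributes +9 950 454 mm⁴
Total I = 38 130 075 mm⁴.
For the y-axis: x̄ = 48 mm.
Repeating about the centroidal y-axis gives I_y = 1 380 155 mm⁴.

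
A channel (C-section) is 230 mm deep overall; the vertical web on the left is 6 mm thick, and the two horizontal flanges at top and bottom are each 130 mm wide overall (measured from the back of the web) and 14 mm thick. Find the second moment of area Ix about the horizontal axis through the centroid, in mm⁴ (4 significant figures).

Ix ≈ 4.664 × 10⁷ mm⁴

Split into non-overlapping primitives; take the origin at the lower-left of the bounding box.
Web: 6 × 230, A = 1 380 mm², y = 115 mm, Ī = 6 083 500 mm⁴.
Top flange (beyond web): 124 × 14, A = 1 736 mm², y = 223 mm, Ī = 28354.7 mm⁴.
Bottom flange (beyond web): 124 × 14, A = 1 736 mm², y = 7 mm, Ī = 28354.7 mm⁴.
By symmetry the centroid is at mid-height, ȳ = 115 mm.
Transfer each piece to the horizontal axis through the centroid using Ī + A·d² with d = y − 115:
  web: d = 0 mm → contributes +6 083 500 mm⁴
  top flange (beyond web): d = 108 mm → contributes +20 277 059 mm⁴
  bottom flange (beyond web): d = -108 mm → contributes +20 277 059 mm⁴
Total I = 46 637 617 mm⁴.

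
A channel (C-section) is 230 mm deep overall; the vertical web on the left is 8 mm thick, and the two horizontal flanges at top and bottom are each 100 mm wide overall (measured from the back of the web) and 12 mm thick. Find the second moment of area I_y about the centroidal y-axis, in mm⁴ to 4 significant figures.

I_y ≈ 4.076 × 10⁶ mm⁴

Break the section into simple shapes (no overlaps), measuring from the bottom-left corner of the bounding box.
Web: 8 × 230, A = 1 840 mm², x = 4 mm, Ī = 9813.33 mm⁴.
Top flange (beyond web): 92 × 12, A = 1 104 mm², x = 54 mm, Ī = 778 688 mm⁴.
Bottom flange (beyond web): 92 × 12, A = 1 104 mm², x = 54 mm, Ī = 778 688 mm⁴.
Centroid: x̄ = ΣA·x / ΣA = 31.2727 mm.
Transfer each piece to the centroidal y-axis using Ī + A·d² with d = x − 31.2727:
  web: d = -27.2727 mm → contributes +1 378 408 mm⁴
  top flange (beyond web): d = 22.7273 mm → contributes +1 348 936 mm⁴
  bottom flange (beyond web): d = 22.7273 mm → contributes +1 348 936 mm⁴
Total I = 4 076 280 mm⁴.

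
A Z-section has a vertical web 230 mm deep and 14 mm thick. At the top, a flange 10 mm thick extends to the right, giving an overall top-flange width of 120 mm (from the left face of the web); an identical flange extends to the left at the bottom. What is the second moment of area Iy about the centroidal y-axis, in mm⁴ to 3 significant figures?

Treat the section as a set of non-overlapping primitives; coordinates are from the bounding-box lower-left.
Web: 14 × 230, A = 3 220 mm², x = 113 mm, Ī = 52 593 mm⁴.
Top flange (beyond web): 106 × 10, A = 1 060 mm², x = 173 mm, Ī = 992 513 mm⁴.
Bottom flange (beyond web): 106 × 10, A = 1 060 mm², x = 53 mm, Ī = 992 513 mm⁴.
Centroid: x̄ = ΣA·x / ΣA = 113 mm.
Transfer each piece to the centroidal y-axis using Ī + A·d² with d = x − 113:
  web: d = 0 mm → contributes +52 593 mm⁴
  top flange (beyond web): d = 60 mm → contributes +4 808 513 mm⁴
  bottom flange (beyond web): d = -60 mm → contributes +4 808 513 mm⁴
Total I = 9 669 620 mm⁴.

Iy ≈ 9.67 × 10⁶ mm⁴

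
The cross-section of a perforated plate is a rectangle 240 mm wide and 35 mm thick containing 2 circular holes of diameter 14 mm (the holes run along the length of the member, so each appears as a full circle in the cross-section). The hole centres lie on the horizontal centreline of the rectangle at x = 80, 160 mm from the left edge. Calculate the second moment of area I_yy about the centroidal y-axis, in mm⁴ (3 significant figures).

Split into non-overlapping primitives; take the origin at the lower-left of the bounding box.
Plate: 240 × 35, A = 8 400 mm², x = 120 mm, Ī = 40 320 000 mm⁴.
Hole 1 (subtracted): ⌀14, A = 153.94 mm², x = 80 mm, Ī = 1885.7 mm⁴.
Hole 2 (subtracted): ⌀14, A = 153.94 mm², x = 160 mm, Ī = 1885.7 mm⁴.
By symmetry the centroid is at mid-width, x̄ = 120 mm.
Transfer each piece to the centroidal y-axis using Ī + A·d² with d = x − 120:
  plate: d = 0 mm → contributes +40 320 000 mm⁴
  hole 1: d = -40 mm → contributes −248 187 mm⁴
  hole 2: d = 40 mm → contributes −248 187 mm⁴
Total I = 39 823 627 mm⁴.

I_yy ≈ 3.98 × 10⁷ mm⁴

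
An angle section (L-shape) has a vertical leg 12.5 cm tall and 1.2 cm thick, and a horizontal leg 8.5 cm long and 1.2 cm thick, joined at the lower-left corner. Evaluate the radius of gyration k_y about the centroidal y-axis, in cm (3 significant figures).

Break the section into simple shapes (no overlaps), measuring from the bottom-left corner of the bounding box.
Vertical leg: 1.2 × 12.5, A = 15 cm², x = 0.6 cm, Ī = 1.8 cm⁴.
Horizontal leg (remainder): 7.3 × 1.2, A = 8.76 cm², x = 4.85 cm, Ī = 38.902 cm⁴.
Centroid: x̄ = ΣA·x / ΣA = 2.1669 cm.
Transfer each piece to the centroidal y-axis using Ī + A·d² with d = x − 2.1669:
  vertical leg: d = -1.5669 cm → contributes +38.629 cm⁴
  horizontal leg (remainder): d = 2.6831 cm → contributes +101.96 cm⁴
Total I = 140.59 cm⁴.
Radius of gyration: k = √(I/A) = √(140.59 / 23.76) = 2.4325 cm.

k_y ≈ 2.43 cm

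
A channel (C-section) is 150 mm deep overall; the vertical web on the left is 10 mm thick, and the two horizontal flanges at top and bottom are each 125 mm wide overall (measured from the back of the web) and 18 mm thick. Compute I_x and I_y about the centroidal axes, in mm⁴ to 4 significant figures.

I_x ≈ 2.096 × 10⁷ mm⁴, I_y ≈ 8.876 × 10⁶ mm⁴

Break the section into simple shapes (no overlaps), measuring from the bottom-left corner of the bounding box.
Web: 10 × 150, A = 1 500 mm², y = 75 mm, Ī = 2 812 500 mm⁴.
Top flange (beyond web): 115 × 18, A = 2 070 mm², y = 141 mm, Ī = 55 890 mm⁴.
Bottom flange (beyond web): 115 × 18, A = 2 070 mm², y = 9 mm, Ī = 55 890 mm⁴.
By symmetry the centroid is at mid-height, ȳ = 75 mm.
Transfer each piece to the centroidal x-axis using Ī + A·d² with d = y − 75:
  web: d = 0 mm → contributes +2 812 500 mm⁴
  top flange (beyond web): d = 66 mm → contributes +9 072 810 mm⁴
  bottom flange (beyond web): d = -66 mm → contributes +9 072 810 mm⁴
Total I = 20 958 120 mm⁴.
For the y-axis: x̄ = 50.8777 mm.
Repeating about the centroidal y-axis gives I_y = 8 876 156 mm⁴.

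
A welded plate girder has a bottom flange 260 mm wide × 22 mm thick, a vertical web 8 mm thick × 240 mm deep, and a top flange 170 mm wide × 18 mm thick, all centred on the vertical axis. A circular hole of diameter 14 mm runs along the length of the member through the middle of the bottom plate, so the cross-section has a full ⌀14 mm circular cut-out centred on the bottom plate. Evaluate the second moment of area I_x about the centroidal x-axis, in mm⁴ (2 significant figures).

Split into non-overlapping primitives; take the origin at the lower-left of the bounding box.
Bottom plate: 260 × 22, A = 5 720 mm², y = 11 mm, Ī = 230 707 mm⁴.
Web plate: 8 × 240, A = 1 920 mm², y = 142 mm, Ī = 9 216 000 mm⁴.
Top plate: 170 × 18, A = 3 060 mm², y = 271 mm, Ī = 82 620 mm⁴.
Hole (subtracted): ⌀14, A = 153.9 mm², y = 11 mm, Ī = 1 886 mm⁴.
Centroid: ȳ = ΣA·y / ΣA = 110.3 mm.
Transfer each piece to the centroidal x-axis using Ī + A·d² with d = y − 110.3:
  bottom plate: d = -99.29 mm → contributes +56 621 513 mm⁴
  web plate: d = 31.71 mm → contributes +11 146 589 mm⁴
  top plate: d = 160.7 mm → contributes +79 115 254 mm⁴
  hole: d = -99.29 mm → contributes −1 519 489 mm⁴
Total I = 145 363 866 mm⁴.

I_x ≈ 1.5 × 10⁸ mm⁴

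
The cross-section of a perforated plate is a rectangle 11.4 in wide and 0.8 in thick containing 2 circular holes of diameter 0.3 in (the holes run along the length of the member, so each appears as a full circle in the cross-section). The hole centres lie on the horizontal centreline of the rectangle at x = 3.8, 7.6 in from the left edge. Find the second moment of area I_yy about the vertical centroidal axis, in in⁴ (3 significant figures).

Split into non-overlapping primitives; take the origin at the lower-left of the bounding box.
Plate: 11.4 × 0.8, A = 9.12 in², x = 5.7 in, Ī = 98.77 in⁴.
Hole 1 (subtracted): ⌀0.3, A = 0.070686 in², x = 3.8 in, Ī = 0.00039761 in⁴.
Hole 2 (subtracted): ⌀0.3, A = 0.070686 in², x = 7.6 in, Ī = 0.00039761 in⁴.
By symmetry the centroid is at mid-width, x̄ = 5.7 in.
Transfer each piece to the vertical centroidal axis using Ī + A·d² with d = x − 5.7:
  plate: d = 0 in → contributes +98.77 in⁴
  hole 1: d = -1.9 in → contributes −0.25557 in⁴
  hole 2: d = 1.9 in → contributes −0.25557 in⁴
Total I = 98.258 in⁴.

I_yy ≈ 98.3 in⁴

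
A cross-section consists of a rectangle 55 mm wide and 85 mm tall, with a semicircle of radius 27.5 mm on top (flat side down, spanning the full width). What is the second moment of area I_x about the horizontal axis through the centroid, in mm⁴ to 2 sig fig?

Break the section into simple shapes (no overlaps), measuring from the bottom-left corner of the bounding box.
Rectangular body: 55 × 85, A = 4 675 mm², y = 42.5 mm, Ī = 2 814 740 mm⁴.
Semicircular cap: semicircle r = 27.5, A = 1 188 mm², y = 96.67 mm, Ī = 62 772 mm⁴.
Centroid: ȳ = ΣA·y / ΣA = 53.48 mm.
Transfer each piece to the horizontal axis through the centroid using Ī + A·d² with d = y − 53.48:
  rectangular body: d = -10.98 mm → contributes +3 377 942 mm⁴
  semicircular cap: d = 43.2 mm → contributes +2 279 236 mm⁴
Total I = 5 657 178 mm⁴.

I_x ≈ 5.7 × 10⁶ mm⁴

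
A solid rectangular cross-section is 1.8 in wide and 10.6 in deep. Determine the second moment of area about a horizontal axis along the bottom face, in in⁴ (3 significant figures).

The section: 1.8 × 10.6, A = 19.08 in², y = 5.3 in, Ī = 178.65 in⁴.
Transfer it to the bottom edge using Ī + A·d² with d = y − 0:
  the section: d = 5.3 in → contributes +714.61 in⁴
Total I = 714.61 in⁴.

I_base ≈ 715 in⁴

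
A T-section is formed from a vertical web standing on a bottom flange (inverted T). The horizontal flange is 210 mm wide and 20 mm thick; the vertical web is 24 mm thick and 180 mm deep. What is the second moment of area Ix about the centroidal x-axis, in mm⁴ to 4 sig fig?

Ix ≈ 3.310 × 10⁷ mm⁴

Split into non-overlapping primitives; take the origin at the lower-left of the bounding box.
Flange: 210 × 20, A = 4 200 mm², y = 10 mm, Ī = 140 000 mm⁴.
Web: 24 × 180, A = 4 320 mm², y = 110 mm, Ī = 11 664 000 mm⁴.
Centroid: ȳ = ΣA·y / ΣA = 60.7042 mm.
Transfer each piece to the centroidal x-axis using Ī + A·d² with d = y − 60.7042:
  flange: d = -50.7042 mm → contributes +10 937 858 mm⁴
  web: d = 49.2958 mm → contributes +22 161 917 mm⁴
Total I = 33 099 775 mm⁴.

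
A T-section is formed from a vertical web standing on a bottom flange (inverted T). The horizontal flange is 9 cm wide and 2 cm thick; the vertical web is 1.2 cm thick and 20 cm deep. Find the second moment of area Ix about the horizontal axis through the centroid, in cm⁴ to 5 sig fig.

Ix ≈ 2050.6 cm⁴

Break the section into simple shapes (no overlaps), measuring from the bottom-left corner of the bounding box.
Flange: 9 × 2, A = 18 cm², y = 1 cm, Ī = 6 cm⁴.
Web: 1.2 × 20, A = 24 cm², y = 12 cm, Ī = 800 cm⁴.
Centroid: ȳ = ΣA·y / ΣA = 7.285714 cm.
Transfer each piece to the horizontal axis through the centroid using Ī + A·d² with d = y − 7.285714:
  flange: d = -6.285714 cm → contributes +717.1837 cm⁴
  web: d = 4.714286 cm → contributes +1333.388 cm⁴
Total I = 2050.571 cm⁴.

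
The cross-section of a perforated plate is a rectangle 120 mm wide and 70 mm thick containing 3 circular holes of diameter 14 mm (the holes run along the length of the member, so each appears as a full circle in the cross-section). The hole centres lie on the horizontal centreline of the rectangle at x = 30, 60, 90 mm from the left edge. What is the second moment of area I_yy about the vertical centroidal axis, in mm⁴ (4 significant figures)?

Decompose the section into non-overlapping parts with the origin at the bottom-left of its bounding rectangle.
Plate: 120 × 70, A = 8 400 mm², x = 60 mm, Ī = 10 080 000 mm⁴.
Hole 1 (subtracted): ⌀14, A = 153.938 mm², x = 30 mm, Ī = 1885.74 mm⁴.
Hole 2 (subtracted): ⌀14, A = 153.938 mm², x = 60 mm, Ī = 1885.74 mm⁴.
Hole 3 (subtracted): ⌀14, A = 153.938 mm², x = 90 mm, Ī = 1885.74 mm⁴.
By symmetry the centroid is at mid-width, x̄ = 60 mm.
Transfer each piece to the vertical centroidal axis using Ī + A·d² with d = x − 60:
  plate: d = 0 mm → contributes +10 080 000 mm⁴
  hole 1: d = -30 mm → contributes −140 430 mm⁴
  hole 2: d = 0 mm → contributes −1885.74 mm⁴
  hole 3: d = 30 mm → contributes −140 430 mm⁴
Total I = 9 797 254 mm⁴.

I_yy ≈ 9.797 × 10⁶ mm⁴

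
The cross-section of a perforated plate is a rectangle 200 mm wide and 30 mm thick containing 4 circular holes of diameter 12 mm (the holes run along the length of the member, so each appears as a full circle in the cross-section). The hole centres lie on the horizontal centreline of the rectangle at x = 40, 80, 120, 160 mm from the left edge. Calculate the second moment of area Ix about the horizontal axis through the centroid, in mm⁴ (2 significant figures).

Split into non-overlapping primitives; take the origin at the lower-left of the bounding box.
Plate: 200 × 30, A = 6 000 mm², y = 15 mm, Ī = 450 000 mm⁴.
Hole 1 (subtracted): ⌀12, A = 113.1 mm², y = 15 mm, Ī = 1 018 mm⁴.
Hole 2 (subtracted): ⌀12, A = 113.1 mm², y = 15 mm, Ī = 1 018 mm⁴.
Hole 3 (subtracted): ⌀12, A = 113.1 mm², y = 15 mm, Ī = 1 018 mm⁴.
Hole 4 (subtracted): ⌀12, A = 113.1 mm², y = 15 mm, Ī = 1 018 mm⁴.
By symmetry the centroid is at mid-height, ȳ = 15 mm.
All pieces are centred on the horizontal axis through the centroid, so I = ΣĪ (holes subtracted) = 445 928 mm⁴.

Ix ≈ 4.5 × 10⁵ mm⁴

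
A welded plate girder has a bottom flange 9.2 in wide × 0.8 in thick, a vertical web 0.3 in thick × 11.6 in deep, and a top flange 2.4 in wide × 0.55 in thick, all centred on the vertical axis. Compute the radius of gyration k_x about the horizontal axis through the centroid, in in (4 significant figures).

k_x ≈ 4.577 in

Split into non-overlapping primitives; take the origin at the lower-left of the bounding box.
Bottom plate: 9.2 × 0.8, A = 7.36 in², y = 0.4 in, Ī = 0.392533 in⁴.
Web plate: 0.3 × 11.6, A = 3.48 in², y = 6.6 in, Ī = 39.0224 in⁴.
Top plate: 2.4 × 0.55, A = 1.32 in², y = 12.675 in, Ī = 0.033275 in⁴.
Centroid: ȳ = ΣA·y / ΣA = 3.50683 in.
Transfer each piece to the horizontal axis through the centroid using Ī + A·d² with d = y − 3.50683:
  bottom plate: d = -3.10683 in → contributes +71.4339 in⁴
  web plate: d = 3.09317 in → contributes +72.3181 in⁴
  top plate: d = 9.16817 in → contributes +110.986 in⁴
Total I = 254.738 in⁴.
Radius of gyration: k = √(I/A) = √(254.738 / 12.16) = 4.577 in.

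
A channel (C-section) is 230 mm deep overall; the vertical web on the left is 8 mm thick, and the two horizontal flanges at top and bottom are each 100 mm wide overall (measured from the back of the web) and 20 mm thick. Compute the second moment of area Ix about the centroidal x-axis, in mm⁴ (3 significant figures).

Break the section into simple shapes (no overlaps), measuring from the bottom-left corner of the bounding box.
Web: 8 × 230, A = 1 840 mm², y = 115 mm, Ī = 8 111 333 mm⁴.
Top flange (beyond web): 92 × 20, A = 1 840 mm², y = 220 mm, Ī = 61 333 mm⁴.
Bottom flange (beyond web): 92 × 20, A = 1 840 mm², y = 10 mm, Ī = 61 333 mm⁴.
By symmetry the centroid is at mid-height, ȳ = 115 mm.
Transfer each piece to the centroidal x-axis using Ī + A·d² with d = y − 115:
  web: d = 0 mm → contributes +8 111 333 mm⁴
  top flange (beyond web): d = 105 mm → contributes +20 347 333 mm⁴
  bottom flange (beyond web): d = -105 mm → contributes +20 347 333 mm⁴
Total I = 48 806 000 mm⁴.

Ix ≈ 4.88 × 10⁷ mm⁴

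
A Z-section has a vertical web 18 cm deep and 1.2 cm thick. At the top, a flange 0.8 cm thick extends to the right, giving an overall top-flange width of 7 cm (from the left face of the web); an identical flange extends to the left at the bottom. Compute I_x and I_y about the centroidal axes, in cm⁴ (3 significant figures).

I_x ≈ 1270 cm⁴, I_y ≈ 142 cm⁴

Treat the section as a set of non-overlapping primitives; coordinates are from the bounding-box lower-left.
Web: 1.2 × 18, A = 21.6 cm², y = 9 cm, Ī = 583.2 cm⁴.
Top flange (beyond web): 5.8 × 0.8, A = 4.64 cm², y = 17.6 cm, Ī = 0.24747 cm⁴.
Bottom flange (beyond web): 5.8 × 0.8, A = 4.64 cm², y = 0.4 cm, Ī = 0.24747 cm⁴.
Centroid: ȳ = ΣA·y / ΣA = 9 cm.
Transfer each piece to the centroidal x-axis using Ī + A·d² with d = y − 9:
  web: d = 0 cm → contributes +583.2 cm⁴
  top flange (beyond web): d = 8.6 cm → contributes +343.42 cm⁴
  bottom flange (beyond web): d = -8.6 cm → contributes +343.42 cm⁴
Total I = 1 270 cm⁴.
For the y-axis: x̄ = 6.4 cm.
Repeating about the centroidal y-axis gives I_y = 142.29 cm⁴.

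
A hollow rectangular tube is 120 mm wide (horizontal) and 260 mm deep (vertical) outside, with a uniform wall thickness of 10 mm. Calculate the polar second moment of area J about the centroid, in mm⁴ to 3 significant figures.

Treat the section as a set of non-overlapping primitives; coordinates are from the bounding-box lower-left.
Outer rectangle: 120 × 260, A = 31 200 mm², y = 130 mm, Ī = 175 760 000 mm⁴.
Inner void (subtracted): 100 × 240, A = 24 000 mm², y = 130 mm, Ī = 115 200 000 mm⁴.
By symmetry the centroid is at mid-height, ȳ = 130 mm.
All pieces are centred on the centroidal x-axis, so I = ΣĪ (holes subtracted) = 60 560 000 mm⁴.
Repeating about the centroidal y-axis gives I_y = 17 440 000 mm⁴.
Polar second moment: J = I_x + I_y = 78 000 000 mm⁴.

J ≈ 7.80 × 10⁷ mm⁴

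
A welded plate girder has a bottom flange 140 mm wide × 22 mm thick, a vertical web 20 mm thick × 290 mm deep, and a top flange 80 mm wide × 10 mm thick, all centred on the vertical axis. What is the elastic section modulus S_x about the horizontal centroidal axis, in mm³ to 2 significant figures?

Decompose the section into non-overlapping parts with the origin at the bottom-left of its bounding rectangle.
Bottom plate: 140 × 22, A = 3 080 mm², y = 11 mm, Ī = 124 227 mm⁴.
Web plate: 20 × 290, A = 5 800 mm², y = 167 mm, Ī = 40 648 333 mm⁴.
Top plate: 80 × 10, A = 800 mm², y = 317 mm, Ī = 6 667 mm⁴.
Centroid: ȳ = ΣA·y / ΣA = 129.8 mm.
Transfer each piece to the horizontal centroidal axis using Ī + A·d² with d = y − 129.8:
  bottom plate: d = -118.8 mm → contributes +43 564 596 mm⁴
  web plate: d = 37.24 mm → contributes +48 691 733 mm⁴
  top plate: d = 187.2 mm → contributes +28 053 622 mm⁴
Total I = 120 309 951 mm⁴.
Extreme fibre distance c = 192.2 mm; S = I/c = 625 833 mm³.

S_x ≈ 6.3 × 10⁵ mm³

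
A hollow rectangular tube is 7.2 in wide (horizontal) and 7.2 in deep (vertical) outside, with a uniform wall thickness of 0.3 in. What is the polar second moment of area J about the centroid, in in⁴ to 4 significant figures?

J ≈ 131.7 in⁴

Treat the section as a set of non-overlapping primitives; coordinates are from the bounding-box lower-left.
Outer rectangle: 7.2 × 7.2, A = 51.84 in², y = 3.6 in, Ī = 223.949 in⁴.
Inner void (subtracted): 6.6 × 6.6, A = 43.56 in², y = 3.6 in, Ī = 158.123 in⁴.
By symmetry the centroid is at mid-height, ȳ = 3.6 in.
All pieces are centred on the centroidal x-axis, so I = ΣĪ (holes subtracted) = 65.826 in⁴.
Repeating about the centroidal y-axis gives I_y = 65.826 in⁴.
Polar second moment: J = I_x + I_y = 131.652 in⁴.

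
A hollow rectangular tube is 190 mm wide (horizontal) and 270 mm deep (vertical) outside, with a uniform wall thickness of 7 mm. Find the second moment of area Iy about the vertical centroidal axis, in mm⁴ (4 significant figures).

Split into non-overlapping primitives; take the origin at the lower-left of the bounding box.
Outer rectangle: 190 × 270, A = 51 300 mm², x = 95 mm, Ī = 154 327 500 mm⁴.
Inner void (subtracted): 176 × 256, A = 45 056 mm², x = 95 mm, Ī = 116 304 555 mm⁴.
By symmetry the centroid is at mid-width, x̄ = 95 mm.
All pieces are centred on the vertical centroidal axis, so I = ΣĪ (holes subtracted) = 38 022 945 mm⁴.

Iy ≈ 3.802 × 10⁷ mm⁴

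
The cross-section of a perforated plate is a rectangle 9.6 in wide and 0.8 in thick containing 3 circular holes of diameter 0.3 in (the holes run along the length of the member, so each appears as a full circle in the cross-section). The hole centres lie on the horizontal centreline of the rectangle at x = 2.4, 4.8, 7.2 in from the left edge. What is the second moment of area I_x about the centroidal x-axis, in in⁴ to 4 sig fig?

I_x ≈ 0.4084 in⁴

Decompose the section into non-overlapping parts with the origin at the bottom-left of its bounding rectangle.
Plate: 9.6 × 0.8, A = 7.68 in², y = 0.4 in, Ī = 0.4096 in⁴.
Hole 1 (subtracted): ⌀0.3, A = 0.0706858 in², y = 0.4 in, Ī = 0.000397608 in⁴.
Hole 2 (subtracted): ⌀0.3, A = 0.0706858 in², y = 0.4 in, Ī = 0.000397608 in⁴.
Hole 3 (subtracted): ⌀0.3, A = 0.0706858 in², y = 0.4 in, Ī = 0.000397608 in⁴.
By symmetry the centroid is at mid-height, ȳ = 0.4 in.
All pieces are centred on the centroidal x-axis, so I = ΣĪ (holes subtracted) = 0.408407 in⁴.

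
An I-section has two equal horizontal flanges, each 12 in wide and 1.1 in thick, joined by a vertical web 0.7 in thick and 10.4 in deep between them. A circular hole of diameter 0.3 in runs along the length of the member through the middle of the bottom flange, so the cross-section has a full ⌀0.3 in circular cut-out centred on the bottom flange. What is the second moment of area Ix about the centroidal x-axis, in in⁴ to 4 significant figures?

Ix ≈ 938.8 in⁴

Split into non-overlapping primitives; take the origin at the lower-left of the bounding box.
Bottom flange: 12 × 1.1, A = 13.2 in², y = 0.55 in, Ī = 1.331 in⁴.
Web: 0.7 × 10.4, A = 7.28 in², y = 6.3 in, Ī = 65.6171 in⁴.
Top flange: 12 × 1.1, A = 13.2 in², y = 12.05 in, Ī = 1.331 in⁴.
Hole (subtracted): ⌀0.3, A = 0.0706858 in², y = 0.55 in, Ī = 0.000397608 in⁴.
Centroid: ȳ = ΣA·y / ΣA = 6.31209 in.
Transfer each piece to the centroidal x-axis using Ī + A·d² with d = y − 6.31209:
  bottom flange: d = -5.76209 in → contributes +439.594 in⁴
  web: d = -0.0120932 in → contributes +65.6181 in⁴
  top flange: d = 5.73791 in → contributes +435.922 in⁴
  hole: d = -5.76209 in → contributes −2.34729 in⁴
Total I = 938.787 in⁴.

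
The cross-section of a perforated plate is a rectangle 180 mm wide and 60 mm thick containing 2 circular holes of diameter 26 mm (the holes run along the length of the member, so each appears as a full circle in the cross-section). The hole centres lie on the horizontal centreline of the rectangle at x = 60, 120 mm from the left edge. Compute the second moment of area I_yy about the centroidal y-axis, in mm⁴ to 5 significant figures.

Split into non-overlapping primitives; take the origin at the lower-left of the bounding box.
Plate: 180 × 60, A = 10 800 mm², x = 90 mm, Ī = 29 160 000 mm⁴.
Hole 1 (subtracted): ⌀26, A = 530.9292 mm², x = 60 mm, Ī = 22431.76 mm⁴.
Hole 2 (subtracted): ⌀26, A = 530.9292 mm², x = 120 mm, Ī = 22431.76 mm⁴.
By symmetry the centroid is at mid-width, x̄ = 90 mm.
Transfer each piece to the centroidal y-axis using Ī + A·d² with d = x − 90:
  plate: d = 0 mm → contributes +29 160 000 mm⁴
  hole 1: d = -30 mm → contributes −500 268 mm⁴
  hole 2: d = 30 mm → contributes −500 268 mm⁴
Total I = 28 159 464 mm⁴.

I_yy ≈ 2.8159 × 10⁷ mm⁴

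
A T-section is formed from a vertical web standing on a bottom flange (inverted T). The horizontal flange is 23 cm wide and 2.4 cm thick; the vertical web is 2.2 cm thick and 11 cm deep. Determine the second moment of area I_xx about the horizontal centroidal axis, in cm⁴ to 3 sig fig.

I_xx ≈ 1030 cm⁴

Decompose the section into non-overlapping parts with the origin at the bottom-left of its bounding rectangle.
Flange: 23 × 2.4, A = 55.2 cm², y = 1.2 cm, Ī = 26.496 cm⁴.
Web: 2.2 × 11, A = 24.2 cm², y = 7.9 cm, Ī = 244.02 cm⁴.
Centroid: ȳ = ΣA·y / ΣA = 3.2421 cm.
Transfer each piece to the horizontal centroidal axis using Ī + A·d² with d = y − 3.2421:
  flange: d = -2.0421 cm → contributes +256.68 cm⁴
  web: d = 4.6579 cm → contributes +769.07 cm⁴
Total I = 1025.8 cm⁴.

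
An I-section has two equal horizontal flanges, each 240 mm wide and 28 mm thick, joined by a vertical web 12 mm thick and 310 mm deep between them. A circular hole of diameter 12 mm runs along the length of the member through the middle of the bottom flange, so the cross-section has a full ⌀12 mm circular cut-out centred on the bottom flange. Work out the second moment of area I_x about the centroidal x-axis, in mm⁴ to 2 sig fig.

I_x ≈ 4.1 × 10⁸ mm⁴

Split into non-overlapping primitives; take the origin at the lower-left of the bounding box.
Bottom flange: 240 × 28, A = 6 720 mm², y = 14 mm, Ī = 439 040 mm⁴.
Web: 12 × 310, A = 3 720 mm², y = 183 mm, Ī = 29 791 000 mm⁴.
Top flange: 240 × 28, A = 6 720 mm², y = 352 mm, Ī = 439 040 mm⁴.
Hole (subtracted): ⌀12, A = 113.1 mm², y = 14 mm, Ī = 1 018 mm⁴.
Centroid: ȳ = ΣA·y / ΣA = 184.1 mm.
Transfer each piece to the centroidal x-axis using Ī + A·d² with d = y − 184.1:
  bottom flange: d = -170.1 mm → contributes +194 924 118 mm⁴
  web: d = -1.121 mm → contributes +29 795 677 mm⁴
  top flange: d = 167.9 mm → contributes +189 830 698 mm⁴
  hole: d = -170.1 mm → contributes −3 274 194 mm⁴
Total I = 411 276 299 mm⁴.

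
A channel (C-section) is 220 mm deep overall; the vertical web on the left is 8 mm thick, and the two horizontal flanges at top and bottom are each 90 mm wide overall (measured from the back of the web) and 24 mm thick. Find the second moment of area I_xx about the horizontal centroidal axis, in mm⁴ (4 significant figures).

Decompose the section into non-overlapping parts with the origin at the bottom-left of its bounding rectangle.
Web: 8 × 220, A = 1 760 mm², y = 110 mm, Ī = 7 098 667 mm⁴.
Top flange (beyond web): 82 × 24, A = 1 968 mm², y = 208 mm, Ī = 94 464 mm⁴.
Bottom flange (beyond web): 82 × 24, A = 1 968 mm², y = 12 mm, Ī = 94 464 mm⁴.
By symmetry the centroid is at mid-height, ȳ = 110 mm.
Transfer each piece to the horizontal centroidal axis using Ī + A·d² with d = y − 110:
  web: d = 0 mm → contributes +7 098 667 mm⁴
  top flange (beyond web): d = 98 mm → contributes +18 995 136 mm⁴
  bottom flange (beyond web): d = -98 mm → contributes +18 995 136 mm⁴
Total I = 45 088 939 mm⁴.

I_xx ≈ 4.509 × 10⁷ mm⁴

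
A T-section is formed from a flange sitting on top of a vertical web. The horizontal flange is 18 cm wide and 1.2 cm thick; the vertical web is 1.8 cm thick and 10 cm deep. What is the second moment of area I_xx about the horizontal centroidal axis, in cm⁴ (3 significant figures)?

Split into non-overlapping primitives; take the origin at the lower-left of the bounding box.
Flange: 18 × 1.2, A = 21.6 cm², y = 10.6 cm, Ī = 2.592 cm⁴.
Web: 1.8 × 10, A = 18 cm², y = 5 cm, Ī = 150 cm⁴.
Centroid: ȳ = ΣA·y / ΣA = 8.0545 cm.
Transfer each piece to the horizontal centroidal axis using Ī + A·d² with d = y − 8.0545:
  flange: d = 2.5455 cm → contributes +142.55 cm⁴
  web: d = -3.0545 cm → contributes +317.94 cm⁴
Total I = 460.49 cm⁴.

I_xx ≈ 460 cm⁴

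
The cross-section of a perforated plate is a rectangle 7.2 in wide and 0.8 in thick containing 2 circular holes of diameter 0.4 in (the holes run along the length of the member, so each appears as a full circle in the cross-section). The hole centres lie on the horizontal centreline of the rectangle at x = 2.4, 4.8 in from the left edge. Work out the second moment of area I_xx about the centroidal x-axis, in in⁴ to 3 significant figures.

Break the section into simple shapes (no overlaps), measuring from the bottom-left corner of the bounding box.
Plate: 7.2 × 0.8, A = 5.76 in², y = 0.4 in, Ī = 0.3072 in⁴.
Hole 1 (subtracted): ⌀0.4, A = 0.12566 in², y = 0.4 in, Ī = 0.0012566 in⁴.
Hole 2 (subtracted): ⌀0.4, A = 0.12566 in², y = 0.4 in, Ī = 0.0012566 in⁴.
By symmetry the centroid is at mid-height, ȳ = 0.4 in.
All pieces are centred on the centroidal x-axis, so I = ΣĪ (holes subtracted) = 0.30469 in⁴.

I_xx ≈ 0.305 in⁴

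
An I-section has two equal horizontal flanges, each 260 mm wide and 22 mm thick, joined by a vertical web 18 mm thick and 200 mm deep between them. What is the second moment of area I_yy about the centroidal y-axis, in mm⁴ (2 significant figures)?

Break the section into simple shapes (no overlaps), measuring from the bottom-left corner of the bounding box.
Bottom flange: 260 × 22, A = 5 720 mm², x = 130 mm, Ī = 32 222 667 mm⁴.
Web: 18 × 200, A = 3 600 mm², x = 130 mm, Ī = 97 200 mm⁴.
Top flange: 260 × 22, A = 5 720 mm², x = 130 mm, Ī = 32 222 667 mm⁴.
By symmetry the centroid is at mid-width, x̄ = 130 mm.
All pieces are centred on the centroidal y-axis, so I = ΣĪ = 64 542 533 mm⁴.

I_yy ≈ 6.5 × 10⁷ mm⁴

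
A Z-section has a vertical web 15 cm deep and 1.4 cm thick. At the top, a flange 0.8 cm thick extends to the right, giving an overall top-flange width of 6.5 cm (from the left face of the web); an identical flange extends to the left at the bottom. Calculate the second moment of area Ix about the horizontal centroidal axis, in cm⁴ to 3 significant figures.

Split into non-overlapping primitives; take the origin at the lower-left of the bounding box.
Web: 1.4 × 15, A = 21 cm², y = 7.5 cm, Ī = 393.75 cm⁴.
Top flange (beyond web): 5.1 × 0.8, A = 4.08 cm², y = 14.6 cm, Ī = 0.2176 cm⁴.
Bottom flange (beyond web): 5.1 × 0.8, A = 4.08 cm², y = 0.4 cm, Ī = 0.2176 cm⁴.
Centroid: ȳ = ΣA·y / ΣA = 7.5 cm.
Transfer each piece to the horizontal centroidal axis using Ī + A·d² with d = y − 7.5:
  web: d = 0 cm → contributes +393.75 cm⁴
  top flange (beyond web): d = 7.1 cm → contributes +205.89 cm⁴
  bottom flange (beyond web): d = -7.1 cm → contributes +205.89 cm⁴
Total I = 805.53 cm⁴.

Ix ≈ 806 cm⁴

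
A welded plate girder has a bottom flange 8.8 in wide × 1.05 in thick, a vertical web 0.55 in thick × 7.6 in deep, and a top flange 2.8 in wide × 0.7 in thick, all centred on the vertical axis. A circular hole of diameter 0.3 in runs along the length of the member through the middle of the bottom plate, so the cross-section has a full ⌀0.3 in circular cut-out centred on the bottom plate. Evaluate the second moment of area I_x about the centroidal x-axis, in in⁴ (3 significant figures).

I_x ≈ 161 in⁴

Break the section into simple shapes (no overlaps), measuring from the bottom-left corner of the bounding box.
Bottom plate: 8.8 × 1.05, A = 9.24 in², y = 0.525 in, Ī = 0.84893 in⁴.
Web plate: 0.55 × 7.6, A = 4.18 in², y = 4.85 in, Ī = 20.12 in⁴.
Top plate: 2.8 × 0.7, A = 1.96 in², y = 9 in, Ī = 0.080033 in⁴.
Hole (subtracted): ⌀0.3, A = 0.070686 in², y = 0.525 in, Ī = 0.00039761 in⁴.
Centroid: ȳ = ΣA·y / ΣA = 2.7909 in.
Transfer each piece to the centroidal x-axis using Ī + A·d² with d = y − 2.7909:
  bottom plate: d = -2.2659 in → contributes +48.29 in⁴
  web plate: d = 2.0591 in → contributes +37.842 in⁴
  top plate: d = 6.2091 in → contributes +75.644 in⁴
  hole: d = -2.2659 in → contributes −0.36332 in⁴
Total I = 161.41 in⁴.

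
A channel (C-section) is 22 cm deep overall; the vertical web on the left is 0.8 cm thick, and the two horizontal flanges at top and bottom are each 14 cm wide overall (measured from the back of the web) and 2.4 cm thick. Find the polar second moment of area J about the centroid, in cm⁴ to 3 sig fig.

J ≈ 8420 cm⁴

Split into non-overlapping primitives; take the origin at the lower-left of the bounding box.
Web: 0.8 × 22, A = 17.6 cm², y = 11 cm, Ī = 709.87 cm⁴.
Top flange (beyond web): 13.2 × 2.4, A = 31.68 cm², y = 20.8 cm, Ī = 15.206 cm⁴.
Bottom flange (beyond web): 13.2 × 2.4, A = 31.68 cm², y = 1.2 cm, Ī = 15.206 cm⁴.
By symmetry the centroid is at mid-height, ȳ = 11 cm.
Transfer each piece to the centroidal x-axis using Ī + A·d² with d = y − 11:
  web: d = 0 cm → contributes +709.87 cm⁴
  top flange (beyond web): d = 9.8 cm → contributes +3057.8 cm⁴
  bottom flange (beyond web): d = -9.8 cm → contributes +3057.8 cm⁴
Total I = 6825.4 cm⁴.
For the y-axis: x̄ = 5.8783 cm.
Repeating about the centroidal y-axis gives I_y = 1595.8 cm⁴.
Polar second moment: J = I_x + I_y = 8421.2 cm⁴.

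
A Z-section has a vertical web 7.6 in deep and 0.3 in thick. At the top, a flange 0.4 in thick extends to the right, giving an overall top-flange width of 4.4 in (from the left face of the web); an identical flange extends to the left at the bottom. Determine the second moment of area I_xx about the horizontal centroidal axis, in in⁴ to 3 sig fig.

I_xx ≈ 53.5 in⁴

Split into non-overlapping primitives; take the origin at the lower-left of the bounding box.
Web: 0.3 × 7.6, A = 2.28 in², y = 3.8 in, Ī = 10.974 in⁴.
Top flange (beyond web): 4.1 × 0.4, A = 1.64 in², y = 7.4 in, Ī = 0.021867 in⁴.
Bottom flange (beyond web): 4.1 × 0.4, A = 1.64 in², y = 0.2 in, Ī = 0.021867 in⁴.
Centroid: ȳ = ΣA·y / ΣA = 3.8 in.
Transfer each piece to the horizontal centroidal axis using Ī + A·d² with d = y − 3.8:
  web: d = 0 in → contributes +10.974 in⁴
  top flange (beyond web): d = 3.6 in → contributes +21.276 in⁴
  bottom flange (beyond web): d = -3.6 in → contributes +21.276 in⁴
Total I = 53.527 in⁴.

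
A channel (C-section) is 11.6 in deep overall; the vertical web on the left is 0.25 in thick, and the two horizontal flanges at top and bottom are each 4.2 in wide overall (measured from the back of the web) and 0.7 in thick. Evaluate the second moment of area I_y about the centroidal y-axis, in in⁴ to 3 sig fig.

Treat the section as a set of non-overlapping primitives; coordinates are from the bounding-box lower-left.
Web: 0.25 × 11.6, A = 2.9 in², x = 0.125 in, Ī = 0.015104 in⁴.
Top flange (beyond web): 3.95 × 0.7, A = 2.765 in², x = 2.225 in, Ī = 3.5951 in⁴.
Bottom flange (beyond web): 3.95 × 0.7, A = 2.765 in², x = 2.225 in, Ī = 3.5951 in⁴.
Centroid: x̄ = ΣA·x / ΣA = 1.5026 in.
Transfer each piece to the centroidal y-axis using Ī + A·d² with d = x − 1.5026:
  web: d = -1.3776 in → contributes +5.5185 in⁴
  top flange (beyond web): d = 0.72242 in → contributes +5.0381 in⁴
  bottom flange (beyond web): d = 0.72242 in → contributes +5.0381 in⁴
Total I = 15.595 in⁴.

I_y ≈ 15.6 in⁴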